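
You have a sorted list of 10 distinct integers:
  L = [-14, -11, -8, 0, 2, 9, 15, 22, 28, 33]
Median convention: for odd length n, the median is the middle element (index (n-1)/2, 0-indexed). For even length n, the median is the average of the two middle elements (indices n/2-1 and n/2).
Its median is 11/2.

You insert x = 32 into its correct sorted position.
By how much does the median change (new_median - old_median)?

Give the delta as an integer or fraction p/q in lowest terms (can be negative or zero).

Answer: 7/2

Derivation:
Old median = 11/2
After inserting x = 32: new sorted = [-14, -11, -8, 0, 2, 9, 15, 22, 28, 32, 33]
New median = 9
Delta = 9 - 11/2 = 7/2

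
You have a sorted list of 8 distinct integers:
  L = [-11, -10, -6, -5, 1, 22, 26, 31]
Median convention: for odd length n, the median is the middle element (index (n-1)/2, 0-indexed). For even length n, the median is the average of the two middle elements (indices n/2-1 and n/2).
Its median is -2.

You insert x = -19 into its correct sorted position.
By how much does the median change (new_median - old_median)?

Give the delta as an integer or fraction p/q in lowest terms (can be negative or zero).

Old median = -2
After inserting x = -19: new sorted = [-19, -11, -10, -6, -5, 1, 22, 26, 31]
New median = -5
Delta = -5 - -2 = -3

Answer: -3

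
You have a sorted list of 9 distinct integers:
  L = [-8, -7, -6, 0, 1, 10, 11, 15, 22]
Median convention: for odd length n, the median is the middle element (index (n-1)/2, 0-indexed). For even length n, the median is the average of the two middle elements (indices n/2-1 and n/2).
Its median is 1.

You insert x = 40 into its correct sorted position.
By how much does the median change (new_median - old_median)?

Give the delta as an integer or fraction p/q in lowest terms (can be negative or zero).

Old median = 1
After inserting x = 40: new sorted = [-8, -7, -6, 0, 1, 10, 11, 15, 22, 40]
New median = 11/2
Delta = 11/2 - 1 = 9/2

Answer: 9/2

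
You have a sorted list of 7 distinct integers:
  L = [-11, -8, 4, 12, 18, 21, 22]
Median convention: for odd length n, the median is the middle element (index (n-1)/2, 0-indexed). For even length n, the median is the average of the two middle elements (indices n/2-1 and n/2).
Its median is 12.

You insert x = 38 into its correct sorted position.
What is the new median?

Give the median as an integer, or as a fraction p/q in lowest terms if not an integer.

Answer: 15

Derivation:
Old list (sorted, length 7): [-11, -8, 4, 12, 18, 21, 22]
Old median = 12
Insert x = 38
Old length odd (7). Middle was index 3 = 12.
New length even (8). New median = avg of two middle elements.
x = 38: 7 elements are < x, 0 elements are > x.
New sorted list: [-11, -8, 4, 12, 18, 21, 22, 38]
New median = 15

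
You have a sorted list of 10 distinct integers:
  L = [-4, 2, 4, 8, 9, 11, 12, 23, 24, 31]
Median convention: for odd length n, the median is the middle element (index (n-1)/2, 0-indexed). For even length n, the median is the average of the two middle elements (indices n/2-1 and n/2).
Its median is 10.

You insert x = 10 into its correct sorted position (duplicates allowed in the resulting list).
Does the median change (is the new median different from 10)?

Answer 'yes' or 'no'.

Answer: no

Derivation:
Old median = 10
Insert x = 10
New median = 10
Changed? no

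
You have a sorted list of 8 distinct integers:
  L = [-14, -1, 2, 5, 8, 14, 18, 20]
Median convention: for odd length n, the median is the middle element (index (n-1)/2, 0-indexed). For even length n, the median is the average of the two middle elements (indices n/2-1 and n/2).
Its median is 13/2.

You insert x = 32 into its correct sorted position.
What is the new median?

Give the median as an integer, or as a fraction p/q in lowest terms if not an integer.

Answer: 8

Derivation:
Old list (sorted, length 8): [-14, -1, 2, 5, 8, 14, 18, 20]
Old median = 13/2
Insert x = 32
Old length even (8). Middle pair: indices 3,4 = 5,8.
New length odd (9). New median = single middle element.
x = 32: 8 elements are < x, 0 elements are > x.
New sorted list: [-14, -1, 2, 5, 8, 14, 18, 20, 32]
New median = 8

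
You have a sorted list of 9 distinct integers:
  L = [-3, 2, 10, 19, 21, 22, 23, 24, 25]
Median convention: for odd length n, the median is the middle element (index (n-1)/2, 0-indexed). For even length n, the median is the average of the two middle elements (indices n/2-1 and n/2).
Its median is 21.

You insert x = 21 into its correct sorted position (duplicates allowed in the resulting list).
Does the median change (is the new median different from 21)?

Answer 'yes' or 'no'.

Old median = 21
Insert x = 21
New median = 21
Changed? no

Answer: no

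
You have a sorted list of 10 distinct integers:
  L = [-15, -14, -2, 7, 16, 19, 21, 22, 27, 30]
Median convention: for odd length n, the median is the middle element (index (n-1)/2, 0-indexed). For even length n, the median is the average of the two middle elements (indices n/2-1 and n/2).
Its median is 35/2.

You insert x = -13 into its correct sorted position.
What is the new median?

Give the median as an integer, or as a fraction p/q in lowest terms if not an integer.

Old list (sorted, length 10): [-15, -14, -2, 7, 16, 19, 21, 22, 27, 30]
Old median = 35/2
Insert x = -13
Old length even (10). Middle pair: indices 4,5 = 16,19.
New length odd (11). New median = single middle element.
x = -13: 2 elements are < x, 8 elements are > x.
New sorted list: [-15, -14, -13, -2, 7, 16, 19, 21, 22, 27, 30]
New median = 16

Answer: 16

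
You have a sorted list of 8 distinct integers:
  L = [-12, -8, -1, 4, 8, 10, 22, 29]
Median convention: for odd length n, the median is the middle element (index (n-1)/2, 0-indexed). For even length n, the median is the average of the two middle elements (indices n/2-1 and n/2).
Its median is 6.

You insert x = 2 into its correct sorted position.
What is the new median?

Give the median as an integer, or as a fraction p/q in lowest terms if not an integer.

Old list (sorted, length 8): [-12, -8, -1, 4, 8, 10, 22, 29]
Old median = 6
Insert x = 2
Old length even (8). Middle pair: indices 3,4 = 4,8.
New length odd (9). New median = single middle element.
x = 2: 3 elements are < x, 5 elements are > x.
New sorted list: [-12, -8, -1, 2, 4, 8, 10, 22, 29]
New median = 4

Answer: 4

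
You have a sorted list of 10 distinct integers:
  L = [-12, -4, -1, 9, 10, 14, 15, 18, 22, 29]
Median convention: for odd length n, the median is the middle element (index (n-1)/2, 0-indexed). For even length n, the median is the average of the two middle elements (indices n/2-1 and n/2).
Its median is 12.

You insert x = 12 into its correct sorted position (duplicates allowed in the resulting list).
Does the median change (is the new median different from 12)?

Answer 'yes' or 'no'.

Old median = 12
Insert x = 12
New median = 12
Changed? no

Answer: no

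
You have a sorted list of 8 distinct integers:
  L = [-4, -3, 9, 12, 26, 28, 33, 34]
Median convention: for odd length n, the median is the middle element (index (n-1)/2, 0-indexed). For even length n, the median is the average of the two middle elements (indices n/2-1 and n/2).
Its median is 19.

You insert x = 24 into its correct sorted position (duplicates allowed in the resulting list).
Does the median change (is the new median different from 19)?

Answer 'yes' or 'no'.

Answer: yes

Derivation:
Old median = 19
Insert x = 24
New median = 24
Changed? yes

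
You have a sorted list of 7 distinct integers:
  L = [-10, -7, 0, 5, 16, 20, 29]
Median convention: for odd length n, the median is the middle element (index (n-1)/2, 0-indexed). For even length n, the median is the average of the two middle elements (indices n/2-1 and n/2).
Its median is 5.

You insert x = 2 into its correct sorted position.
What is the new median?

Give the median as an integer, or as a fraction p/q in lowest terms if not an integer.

Old list (sorted, length 7): [-10, -7, 0, 5, 16, 20, 29]
Old median = 5
Insert x = 2
Old length odd (7). Middle was index 3 = 5.
New length even (8). New median = avg of two middle elements.
x = 2: 3 elements are < x, 4 elements are > x.
New sorted list: [-10, -7, 0, 2, 5, 16, 20, 29]
New median = 7/2

Answer: 7/2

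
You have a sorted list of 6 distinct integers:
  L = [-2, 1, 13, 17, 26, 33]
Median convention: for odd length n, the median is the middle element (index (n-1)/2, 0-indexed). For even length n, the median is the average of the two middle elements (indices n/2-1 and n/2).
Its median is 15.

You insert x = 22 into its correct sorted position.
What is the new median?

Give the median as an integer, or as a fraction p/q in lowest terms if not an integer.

Answer: 17

Derivation:
Old list (sorted, length 6): [-2, 1, 13, 17, 26, 33]
Old median = 15
Insert x = 22
Old length even (6). Middle pair: indices 2,3 = 13,17.
New length odd (7). New median = single middle element.
x = 22: 4 elements are < x, 2 elements are > x.
New sorted list: [-2, 1, 13, 17, 22, 26, 33]
New median = 17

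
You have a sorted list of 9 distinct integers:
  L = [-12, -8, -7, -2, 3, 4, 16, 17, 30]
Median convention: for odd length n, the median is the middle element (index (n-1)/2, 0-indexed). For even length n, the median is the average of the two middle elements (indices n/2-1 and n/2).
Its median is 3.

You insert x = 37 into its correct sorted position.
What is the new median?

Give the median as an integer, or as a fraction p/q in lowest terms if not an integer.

Answer: 7/2

Derivation:
Old list (sorted, length 9): [-12, -8, -7, -2, 3, 4, 16, 17, 30]
Old median = 3
Insert x = 37
Old length odd (9). Middle was index 4 = 3.
New length even (10). New median = avg of two middle elements.
x = 37: 9 elements are < x, 0 elements are > x.
New sorted list: [-12, -8, -7, -2, 3, 4, 16, 17, 30, 37]
New median = 7/2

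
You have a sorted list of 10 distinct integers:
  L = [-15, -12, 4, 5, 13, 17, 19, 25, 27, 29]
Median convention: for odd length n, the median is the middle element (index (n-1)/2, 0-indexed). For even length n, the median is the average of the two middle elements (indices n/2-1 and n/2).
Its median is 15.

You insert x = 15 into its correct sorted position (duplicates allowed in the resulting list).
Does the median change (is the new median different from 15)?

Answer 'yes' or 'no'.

Old median = 15
Insert x = 15
New median = 15
Changed? no

Answer: no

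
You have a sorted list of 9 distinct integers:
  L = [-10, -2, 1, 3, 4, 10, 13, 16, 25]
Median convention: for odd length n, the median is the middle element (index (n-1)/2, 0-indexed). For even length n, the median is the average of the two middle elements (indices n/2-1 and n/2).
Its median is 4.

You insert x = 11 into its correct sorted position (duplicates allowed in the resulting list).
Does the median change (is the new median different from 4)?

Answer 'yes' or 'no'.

Answer: yes

Derivation:
Old median = 4
Insert x = 11
New median = 7
Changed? yes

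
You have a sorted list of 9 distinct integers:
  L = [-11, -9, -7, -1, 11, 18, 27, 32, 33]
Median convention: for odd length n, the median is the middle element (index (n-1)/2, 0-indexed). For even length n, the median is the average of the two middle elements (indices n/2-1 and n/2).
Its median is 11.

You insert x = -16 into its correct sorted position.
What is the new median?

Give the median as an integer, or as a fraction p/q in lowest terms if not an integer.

Old list (sorted, length 9): [-11, -9, -7, -1, 11, 18, 27, 32, 33]
Old median = 11
Insert x = -16
Old length odd (9). Middle was index 4 = 11.
New length even (10). New median = avg of two middle elements.
x = -16: 0 elements are < x, 9 elements are > x.
New sorted list: [-16, -11, -9, -7, -1, 11, 18, 27, 32, 33]
New median = 5

Answer: 5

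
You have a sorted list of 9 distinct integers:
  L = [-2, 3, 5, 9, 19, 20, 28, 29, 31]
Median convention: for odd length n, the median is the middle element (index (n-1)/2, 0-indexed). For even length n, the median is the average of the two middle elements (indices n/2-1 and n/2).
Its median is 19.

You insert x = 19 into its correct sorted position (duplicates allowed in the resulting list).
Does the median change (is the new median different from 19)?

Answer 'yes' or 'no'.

Answer: no

Derivation:
Old median = 19
Insert x = 19
New median = 19
Changed? no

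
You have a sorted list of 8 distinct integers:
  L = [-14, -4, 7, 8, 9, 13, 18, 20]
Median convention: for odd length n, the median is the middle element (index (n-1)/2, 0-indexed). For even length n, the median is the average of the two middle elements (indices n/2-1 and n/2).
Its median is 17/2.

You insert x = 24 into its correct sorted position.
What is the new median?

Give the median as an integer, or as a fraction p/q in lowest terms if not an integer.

Answer: 9

Derivation:
Old list (sorted, length 8): [-14, -4, 7, 8, 9, 13, 18, 20]
Old median = 17/2
Insert x = 24
Old length even (8). Middle pair: indices 3,4 = 8,9.
New length odd (9). New median = single middle element.
x = 24: 8 elements are < x, 0 elements are > x.
New sorted list: [-14, -4, 7, 8, 9, 13, 18, 20, 24]
New median = 9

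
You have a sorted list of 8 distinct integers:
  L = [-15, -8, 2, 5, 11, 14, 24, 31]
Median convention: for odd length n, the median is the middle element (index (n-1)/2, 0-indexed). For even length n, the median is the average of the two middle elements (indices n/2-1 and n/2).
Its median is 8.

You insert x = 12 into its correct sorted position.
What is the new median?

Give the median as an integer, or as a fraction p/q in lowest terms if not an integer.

Answer: 11

Derivation:
Old list (sorted, length 8): [-15, -8, 2, 5, 11, 14, 24, 31]
Old median = 8
Insert x = 12
Old length even (8). Middle pair: indices 3,4 = 5,11.
New length odd (9). New median = single middle element.
x = 12: 5 elements are < x, 3 elements are > x.
New sorted list: [-15, -8, 2, 5, 11, 12, 14, 24, 31]
New median = 11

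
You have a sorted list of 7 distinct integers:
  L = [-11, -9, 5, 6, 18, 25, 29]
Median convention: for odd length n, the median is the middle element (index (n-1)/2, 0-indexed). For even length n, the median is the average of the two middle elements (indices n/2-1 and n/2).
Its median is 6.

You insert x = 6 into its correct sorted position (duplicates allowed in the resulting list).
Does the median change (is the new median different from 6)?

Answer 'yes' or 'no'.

Old median = 6
Insert x = 6
New median = 6
Changed? no

Answer: no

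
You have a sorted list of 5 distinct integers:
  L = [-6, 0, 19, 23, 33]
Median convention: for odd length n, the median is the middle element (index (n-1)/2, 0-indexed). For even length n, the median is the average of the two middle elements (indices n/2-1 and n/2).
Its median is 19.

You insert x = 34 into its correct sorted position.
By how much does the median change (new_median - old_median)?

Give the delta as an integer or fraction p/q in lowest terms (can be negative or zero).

Answer: 2

Derivation:
Old median = 19
After inserting x = 34: new sorted = [-6, 0, 19, 23, 33, 34]
New median = 21
Delta = 21 - 19 = 2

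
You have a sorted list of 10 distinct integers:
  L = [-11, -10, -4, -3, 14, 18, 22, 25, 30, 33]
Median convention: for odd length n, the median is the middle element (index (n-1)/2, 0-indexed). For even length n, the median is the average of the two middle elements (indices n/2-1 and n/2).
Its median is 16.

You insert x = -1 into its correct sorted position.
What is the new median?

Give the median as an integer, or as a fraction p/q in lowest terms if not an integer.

Old list (sorted, length 10): [-11, -10, -4, -3, 14, 18, 22, 25, 30, 33]
Old median = 16
Insert x = -1
Old length even (10). Middle pair: indices 4,5 = 14,18.
New length odd (11). New median = single middle element.
x = -1: 4 elements are < x, 6 elements are > x.
New sorted list: [-11, -10, -4, -3, -1, 14, 18, 22, 25, 30, 33]
New median = 14

Answer: 14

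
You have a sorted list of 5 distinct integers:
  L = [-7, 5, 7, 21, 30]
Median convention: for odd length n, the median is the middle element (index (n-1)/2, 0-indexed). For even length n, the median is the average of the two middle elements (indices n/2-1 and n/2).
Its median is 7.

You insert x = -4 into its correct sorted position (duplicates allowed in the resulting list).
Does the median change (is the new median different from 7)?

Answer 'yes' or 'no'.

Answer: yes

Derivation:
Old median = 7
Insert x = -4
New median = 6
Changed? yes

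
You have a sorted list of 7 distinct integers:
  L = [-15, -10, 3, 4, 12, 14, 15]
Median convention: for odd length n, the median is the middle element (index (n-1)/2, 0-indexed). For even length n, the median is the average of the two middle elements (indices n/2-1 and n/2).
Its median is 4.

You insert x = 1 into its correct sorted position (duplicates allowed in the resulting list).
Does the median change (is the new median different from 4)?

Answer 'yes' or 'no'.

Old median = 4
Insert x = 1
New median = 7/2
Changed? yes

Answer: yes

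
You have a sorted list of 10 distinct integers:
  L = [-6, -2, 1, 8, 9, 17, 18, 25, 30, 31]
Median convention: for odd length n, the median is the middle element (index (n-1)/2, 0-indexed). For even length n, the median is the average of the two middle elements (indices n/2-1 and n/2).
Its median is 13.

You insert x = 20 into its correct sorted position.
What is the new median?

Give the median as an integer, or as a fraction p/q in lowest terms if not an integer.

Old list (sorted, length 10): [-6, -2, 1, 8, 9, 17, 18, 25, 30, 31]
Old median = 13
Insert x = 20
Old length even (10). Middle pair: indices 4,5 = 9,17.
New length odd (11). New median = single middle element.
x = 20: 7 elements are < x, 3 elements are > x.
New sorted list: [-6, -2, 1, 8, 9, 17, 18, 20, 25, 30, 31]
New median = 17

Answer: 17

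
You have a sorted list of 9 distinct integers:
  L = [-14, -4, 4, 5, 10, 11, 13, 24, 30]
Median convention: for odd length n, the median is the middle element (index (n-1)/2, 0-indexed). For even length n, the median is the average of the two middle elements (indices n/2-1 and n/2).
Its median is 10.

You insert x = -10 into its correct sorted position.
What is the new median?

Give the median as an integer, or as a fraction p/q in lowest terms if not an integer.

Answer: 15/2

Derivation:
Old list (sorted, length 9): [-14, -4, 4, 5, 10, 11, 13, 24, 30]
Old median = 10
Insert x = -10
Old length odd (9). Middle was index 4 = 10.
New length even (10). New median = avg of two middle elements.
x = -10: 1 elements are < x, 8 elements are > x.
New sorted list: [-14, -10, -4, 4, 5, 10, 11, 13, 24, 30]
New median = 15/2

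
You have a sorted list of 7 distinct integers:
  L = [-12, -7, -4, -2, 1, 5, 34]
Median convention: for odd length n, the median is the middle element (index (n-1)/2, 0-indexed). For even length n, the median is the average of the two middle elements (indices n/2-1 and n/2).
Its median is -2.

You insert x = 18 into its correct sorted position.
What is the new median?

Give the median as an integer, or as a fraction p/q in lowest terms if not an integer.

Old list (sorted, length 7): [-12, -7, -4, -2, 1, 5, 34]
Old median = -2
Insert x = 18
Old length odd (7). Middle was index 3 = -2.
New length even (8). New median = avg of two middle elements.
x = 18: 6 elements are < x, 1 elements are > x.
New sorted list: [-12, -7, -4, -2, 1, 5, 18, 34]
New median = -1/2

Answer: -1/2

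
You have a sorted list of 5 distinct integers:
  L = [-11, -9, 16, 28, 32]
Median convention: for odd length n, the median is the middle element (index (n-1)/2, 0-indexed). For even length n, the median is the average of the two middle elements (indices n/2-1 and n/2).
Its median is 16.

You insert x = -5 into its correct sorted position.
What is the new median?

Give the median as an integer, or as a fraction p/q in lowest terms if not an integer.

Old list (sorted, length 5): [-11, -9, 16, 28, 32]
Old median = 16
Insert x = -5
Old length odd (5). Middle was index 2 = 16.
New length even (6). New median = avg of two middle elements.
x = -5: 2 elements are < x, 3 elements are > x.
New sorted list: [-11, -9, -5, 16, 28, 32]
New median = 11/2

Answer: 11/2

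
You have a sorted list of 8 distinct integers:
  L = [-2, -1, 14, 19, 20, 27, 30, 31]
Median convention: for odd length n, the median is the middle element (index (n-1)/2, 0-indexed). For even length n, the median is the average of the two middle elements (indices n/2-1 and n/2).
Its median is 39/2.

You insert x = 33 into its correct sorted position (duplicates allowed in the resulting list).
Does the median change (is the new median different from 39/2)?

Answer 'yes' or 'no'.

Answer: yes

Derivation:
Old median = 39/2
Insert x = 33
New median = 20
Changed? yes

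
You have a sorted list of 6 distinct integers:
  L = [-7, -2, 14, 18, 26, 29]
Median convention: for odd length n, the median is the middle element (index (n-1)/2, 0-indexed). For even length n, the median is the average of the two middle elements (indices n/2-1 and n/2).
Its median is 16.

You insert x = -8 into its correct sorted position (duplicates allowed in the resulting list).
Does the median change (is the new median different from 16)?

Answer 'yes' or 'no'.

Old median = 16
Insert x = -8
New median = 14
Changed? yes

Answer: yes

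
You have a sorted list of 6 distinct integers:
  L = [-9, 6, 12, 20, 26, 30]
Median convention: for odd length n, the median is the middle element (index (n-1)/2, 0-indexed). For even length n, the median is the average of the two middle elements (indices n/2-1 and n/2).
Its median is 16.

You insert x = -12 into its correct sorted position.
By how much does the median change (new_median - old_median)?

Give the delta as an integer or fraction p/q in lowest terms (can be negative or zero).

Old median = 16
After inserting x = -12: new sorted = [-12, -9, 6, 12, 20, 26, 30]
New median = 12
Delta = 12 - 16 = -4

Answer: -4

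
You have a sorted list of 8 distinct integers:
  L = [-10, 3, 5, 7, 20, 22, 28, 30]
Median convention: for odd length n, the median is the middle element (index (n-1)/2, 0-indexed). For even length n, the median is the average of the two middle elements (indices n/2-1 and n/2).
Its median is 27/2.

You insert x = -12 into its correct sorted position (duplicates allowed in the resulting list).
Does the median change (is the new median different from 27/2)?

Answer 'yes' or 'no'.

Answer: yes

Derivation:
Old median = 27/2
Insert x = -12
New median = 7
Changed? yes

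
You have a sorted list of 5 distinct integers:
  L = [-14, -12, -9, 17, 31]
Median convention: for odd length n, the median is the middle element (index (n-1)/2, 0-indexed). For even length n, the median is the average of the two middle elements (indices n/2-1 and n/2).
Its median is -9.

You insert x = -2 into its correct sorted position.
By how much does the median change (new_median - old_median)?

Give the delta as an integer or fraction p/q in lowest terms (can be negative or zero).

Old median = -9
After inserting x = -2: new sorted = [-14, -12, -9, -2, 17, 31]
New median = -11/2
Delta = -11/2 - -9 = 7/2

Answer: 7/2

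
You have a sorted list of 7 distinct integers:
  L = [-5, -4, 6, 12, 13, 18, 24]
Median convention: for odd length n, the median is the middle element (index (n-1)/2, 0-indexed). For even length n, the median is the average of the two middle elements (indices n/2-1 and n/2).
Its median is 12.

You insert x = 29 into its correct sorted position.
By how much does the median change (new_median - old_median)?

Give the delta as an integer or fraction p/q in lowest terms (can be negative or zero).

Old median = 12
After inserting x = 29: new sorted = [-5, -4, 6, 12, 13, 18, 24, 29]
New median = 25/2
Delta = 25/2 - 12 = 1/2

Answer: 1/2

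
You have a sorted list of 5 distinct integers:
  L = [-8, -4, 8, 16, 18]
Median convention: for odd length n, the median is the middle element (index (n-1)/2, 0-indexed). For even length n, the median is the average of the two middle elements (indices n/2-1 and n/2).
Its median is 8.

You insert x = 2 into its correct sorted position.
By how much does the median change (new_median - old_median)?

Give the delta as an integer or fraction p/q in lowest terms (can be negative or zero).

Old median = 8
After inserting x = 2: new sorted = [-8, -4, 2, 8, 16, 18]
New median = 5
Delta = 5 - 8 = -3

Answer: -3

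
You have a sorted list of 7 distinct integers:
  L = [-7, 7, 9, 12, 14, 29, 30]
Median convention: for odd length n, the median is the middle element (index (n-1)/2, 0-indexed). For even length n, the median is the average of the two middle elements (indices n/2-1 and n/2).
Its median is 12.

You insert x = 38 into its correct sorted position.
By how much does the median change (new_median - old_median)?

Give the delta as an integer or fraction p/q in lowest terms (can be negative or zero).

Old median = 12
After inserting x = 38: new sorted = [-7, 7, 9, 12, 14, 29, 30, 38]
New median = 13
Delta = 13 - 12 = 1

Answer: 1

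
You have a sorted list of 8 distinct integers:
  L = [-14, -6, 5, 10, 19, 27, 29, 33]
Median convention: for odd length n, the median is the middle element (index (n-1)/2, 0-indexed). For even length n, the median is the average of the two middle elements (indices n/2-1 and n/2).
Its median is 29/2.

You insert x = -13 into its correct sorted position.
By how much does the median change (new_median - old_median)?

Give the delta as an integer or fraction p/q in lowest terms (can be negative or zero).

Answer: -9/2

Derivation:
Old median = 29/2
After inserting x = -13: new sorted = [-14, -13, -6, 5, 10, 19, 27, 29, 33]
New median = 10
Delta = 10 - 29/2 = -9/2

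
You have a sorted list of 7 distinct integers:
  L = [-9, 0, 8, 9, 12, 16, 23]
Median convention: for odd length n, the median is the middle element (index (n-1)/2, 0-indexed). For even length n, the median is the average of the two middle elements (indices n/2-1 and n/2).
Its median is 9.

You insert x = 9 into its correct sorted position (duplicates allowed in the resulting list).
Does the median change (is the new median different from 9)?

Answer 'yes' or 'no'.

Old median = 9
Insert x = 9
New median = 9
Changed? no

Answer: no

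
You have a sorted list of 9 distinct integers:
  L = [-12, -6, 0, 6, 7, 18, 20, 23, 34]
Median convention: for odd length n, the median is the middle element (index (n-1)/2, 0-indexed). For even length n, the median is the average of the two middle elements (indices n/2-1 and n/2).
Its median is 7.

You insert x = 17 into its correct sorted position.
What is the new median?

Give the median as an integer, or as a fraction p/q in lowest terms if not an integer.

Answer: 12

Derivation:
Old list (sorted, length 9): [-12, -6, 0, 6, 7, 18, 20, 23, 34]
Old median = 7
Insert x = 17
Old length odd (9). Middle was index 4 = 7.
New length even (10). New median = avg of two middle elements.
x = 17: 5 elements are < x, 4 elements are > x.
New sorted list: [-12, -6, 0, 6, 7, 17, 18, 20, 23, 34]
New median = 12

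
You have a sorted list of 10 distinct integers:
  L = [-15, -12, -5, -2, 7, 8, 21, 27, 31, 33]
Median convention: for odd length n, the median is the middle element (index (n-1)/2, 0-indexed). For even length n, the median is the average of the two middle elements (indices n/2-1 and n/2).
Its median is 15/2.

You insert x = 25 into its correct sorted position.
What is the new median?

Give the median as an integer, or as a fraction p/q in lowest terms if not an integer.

Old list (sorted, length 10): [-15, -12, -5, -2, 7, 8, 21, 27, 31, 33]
Old median = 15/2
Insert x = 25
Old length even (10). Middle pair: indices 4,5 = 7,8.
New length odd (11). New median = single middle element.
x = 25: 7 elements are < x, 3 elements are > x.
New sorted list: [-15, -12, -5, -2, 7, 8, 21, 25, 27, 31, 33]
New median = 8

Answer: 8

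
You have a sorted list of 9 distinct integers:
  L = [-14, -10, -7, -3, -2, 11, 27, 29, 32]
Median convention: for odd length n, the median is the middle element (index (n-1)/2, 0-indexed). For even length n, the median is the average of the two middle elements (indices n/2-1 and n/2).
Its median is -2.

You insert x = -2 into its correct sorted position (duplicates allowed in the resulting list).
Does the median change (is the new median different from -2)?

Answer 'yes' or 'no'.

Old median = -2
Insert x = -2
New median = -2
Changed? no

Answer: no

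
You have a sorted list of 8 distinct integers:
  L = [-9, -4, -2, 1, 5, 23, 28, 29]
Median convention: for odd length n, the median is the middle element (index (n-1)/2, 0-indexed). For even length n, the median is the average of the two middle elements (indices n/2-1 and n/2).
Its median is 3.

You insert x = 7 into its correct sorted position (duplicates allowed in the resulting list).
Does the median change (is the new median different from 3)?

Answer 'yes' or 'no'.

Old median = 3
Insert x = 7
New median = 5
Changed? yes

Answer: yes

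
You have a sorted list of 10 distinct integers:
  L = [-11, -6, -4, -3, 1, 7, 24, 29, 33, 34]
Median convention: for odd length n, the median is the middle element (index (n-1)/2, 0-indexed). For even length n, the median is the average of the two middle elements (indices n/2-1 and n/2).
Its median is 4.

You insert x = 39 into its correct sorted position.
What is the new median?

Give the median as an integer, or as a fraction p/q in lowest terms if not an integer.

Answer: 7

Derivation:
Old list (sorted, length 10): [-11, -6, -4, -3, 1, 7, 24, 29, 33, 34]
Old median = 4
Insert x = 39
Old length even (10). Middle pair: indices 4,5 = 1,7.
New length odd (11). New median = single middle element.
x = 39: 10 elements are < x, 0 elements are > x.
New sorted list: [-11, -6, -4, -3, 1, 7, 24, 29, 33, 34, 39]
New median = 7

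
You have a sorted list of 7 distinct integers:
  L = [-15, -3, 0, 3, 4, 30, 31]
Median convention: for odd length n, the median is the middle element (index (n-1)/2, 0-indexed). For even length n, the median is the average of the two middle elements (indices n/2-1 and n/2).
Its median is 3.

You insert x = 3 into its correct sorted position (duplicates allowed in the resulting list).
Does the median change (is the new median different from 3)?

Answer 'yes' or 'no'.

Old median = 3
Insert x = 3
New median = 3
Changed? no

Answer: no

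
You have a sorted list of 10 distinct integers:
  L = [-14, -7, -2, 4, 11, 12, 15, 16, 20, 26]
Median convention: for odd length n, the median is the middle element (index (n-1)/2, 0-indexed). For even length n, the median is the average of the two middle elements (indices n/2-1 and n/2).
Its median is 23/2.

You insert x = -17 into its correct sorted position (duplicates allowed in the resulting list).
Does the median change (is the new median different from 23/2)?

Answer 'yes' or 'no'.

Answer: yes

Derivation:
Old median = 23/2
Insert x = -17
New median = 11
Changed? yes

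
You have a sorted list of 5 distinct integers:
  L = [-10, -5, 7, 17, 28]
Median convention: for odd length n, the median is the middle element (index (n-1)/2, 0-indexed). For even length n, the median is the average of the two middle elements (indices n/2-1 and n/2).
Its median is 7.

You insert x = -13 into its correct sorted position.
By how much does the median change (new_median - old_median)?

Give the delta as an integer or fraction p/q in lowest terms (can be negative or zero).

Answer: -6

Derivation:
Old median = 7
After inserting x = -13: new sorted = [-13, -10, -5, 7, 17, 28]
New median = 1
Delta = 1 - 7 = -6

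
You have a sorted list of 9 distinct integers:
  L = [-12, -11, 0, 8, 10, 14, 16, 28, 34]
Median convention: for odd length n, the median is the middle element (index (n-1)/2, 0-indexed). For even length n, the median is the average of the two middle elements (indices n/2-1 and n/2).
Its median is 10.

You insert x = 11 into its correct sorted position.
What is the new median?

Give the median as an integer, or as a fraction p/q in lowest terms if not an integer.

Old list (sorted, length 9): [-12, -11, 0, 8, 10, 14, 16, 28, 34]
Old median = 10
Insert x = 11
Old length odd (9). Middle was index 4 = 10.
New length even (10). New median = avg of two middle elements.
x = 11: 5 elements are < x, 4 elements are > x.
New sorted list: [-12, -11, 0, 8, 10, 11, 14, 16, 28, 34]
New median = 21/2

Answer: 21/2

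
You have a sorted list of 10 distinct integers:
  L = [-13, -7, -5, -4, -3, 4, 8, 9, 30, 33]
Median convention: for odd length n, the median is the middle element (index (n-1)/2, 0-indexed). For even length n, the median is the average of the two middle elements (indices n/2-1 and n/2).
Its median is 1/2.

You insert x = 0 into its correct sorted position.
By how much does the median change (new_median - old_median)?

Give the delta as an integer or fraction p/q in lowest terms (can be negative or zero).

Answer: -1/2

Derivation:
Old median = 1/2
After inserting x = 0: new sorted = [-13, -7, -5, -4, -3, 0, 4, 8, 9, 30, 33]
New median = 0
Delta = 0 - 1/2 = -1/2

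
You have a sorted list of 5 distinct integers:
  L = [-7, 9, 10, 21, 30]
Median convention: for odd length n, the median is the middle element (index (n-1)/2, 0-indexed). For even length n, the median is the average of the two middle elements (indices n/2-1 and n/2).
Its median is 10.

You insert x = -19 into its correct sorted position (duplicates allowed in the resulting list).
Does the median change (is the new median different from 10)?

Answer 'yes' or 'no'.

Old median = 10
Insert x = -19
New median = 19/2
Changed? yes

Answer: yes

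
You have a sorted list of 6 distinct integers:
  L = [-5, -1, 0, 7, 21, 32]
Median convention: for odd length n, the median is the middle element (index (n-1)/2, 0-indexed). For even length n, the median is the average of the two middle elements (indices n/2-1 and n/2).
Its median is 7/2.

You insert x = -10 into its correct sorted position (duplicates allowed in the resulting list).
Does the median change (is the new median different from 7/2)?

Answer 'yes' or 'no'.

Answer: yes

Derivation:
Old median = 7/2
Insert x = -10
New median = 0
Changed? yes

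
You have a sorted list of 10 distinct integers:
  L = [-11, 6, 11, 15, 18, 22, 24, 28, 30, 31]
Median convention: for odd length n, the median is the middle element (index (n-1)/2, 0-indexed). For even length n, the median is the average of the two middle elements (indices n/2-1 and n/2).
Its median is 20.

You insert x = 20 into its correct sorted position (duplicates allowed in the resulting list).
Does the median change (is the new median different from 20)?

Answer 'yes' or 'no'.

Answer: no

Derivation:
Old median = 20
Insert x = 20
New median = 20
Changed? no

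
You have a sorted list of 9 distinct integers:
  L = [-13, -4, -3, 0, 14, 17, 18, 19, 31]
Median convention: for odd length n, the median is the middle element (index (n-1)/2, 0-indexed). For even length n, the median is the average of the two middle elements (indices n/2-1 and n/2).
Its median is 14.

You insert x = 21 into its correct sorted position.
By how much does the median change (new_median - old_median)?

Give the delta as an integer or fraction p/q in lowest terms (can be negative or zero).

Answer: 3/2

Derivation:
Old median = 14
After inserting x = 21: new sorted = [-13, -4, -3, 0, 14, 17, 18, 19, 21, 31]
New median = 31/2
Delta = 31/2 - 14 = 3/2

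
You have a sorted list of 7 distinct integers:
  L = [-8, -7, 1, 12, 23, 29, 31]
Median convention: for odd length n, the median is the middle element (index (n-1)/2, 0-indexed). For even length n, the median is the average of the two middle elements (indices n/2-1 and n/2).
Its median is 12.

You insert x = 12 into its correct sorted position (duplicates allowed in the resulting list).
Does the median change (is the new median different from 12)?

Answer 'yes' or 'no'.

Answer: no

Derivation:
Old median = 12
Insert x = 12
New median = 12
Changed? no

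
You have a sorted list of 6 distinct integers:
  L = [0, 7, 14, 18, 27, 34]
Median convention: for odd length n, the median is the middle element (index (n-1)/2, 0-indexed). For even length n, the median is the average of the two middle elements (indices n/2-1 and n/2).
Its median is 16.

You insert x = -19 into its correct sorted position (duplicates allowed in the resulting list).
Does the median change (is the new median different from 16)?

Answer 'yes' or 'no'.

Old median = 16
Insert x = -19
New median = 14
Changed? yes

Answer: yes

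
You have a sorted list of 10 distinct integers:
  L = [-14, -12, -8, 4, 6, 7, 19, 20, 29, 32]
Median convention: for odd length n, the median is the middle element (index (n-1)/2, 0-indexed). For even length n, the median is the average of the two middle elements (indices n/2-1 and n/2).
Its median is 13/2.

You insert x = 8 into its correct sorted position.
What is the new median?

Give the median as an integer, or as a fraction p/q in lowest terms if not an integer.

Answer: 7

Derivation:
Old list (sorted, length 10): [-14, -12, -8, 4, 6, 7, 19, 20, 29, 32]
Old median = 13/2
Insert x = 8
Old length even (10). Middle pair: indices 4,5 = 6,7.
New length odd (11). New median = single middle element.
x = 8: 6 elements are < x, 4 elements are > x.
New sorted list: [-14, -12, -8, 4, 6, 7, 8, 19, 20, 29, 32]
New median = 7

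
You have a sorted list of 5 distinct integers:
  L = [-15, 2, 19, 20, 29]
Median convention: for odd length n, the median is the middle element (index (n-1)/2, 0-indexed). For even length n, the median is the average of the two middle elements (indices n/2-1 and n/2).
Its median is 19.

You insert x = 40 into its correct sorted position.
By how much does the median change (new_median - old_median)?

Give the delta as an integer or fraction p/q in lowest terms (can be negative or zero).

Old median = 19
After inserting x = 40: new sorted = [-15, 2, 19, 20, 29, 40]
New median = 39/2
Delta = 39/2 - 19 = 1/2

Answer: 1/2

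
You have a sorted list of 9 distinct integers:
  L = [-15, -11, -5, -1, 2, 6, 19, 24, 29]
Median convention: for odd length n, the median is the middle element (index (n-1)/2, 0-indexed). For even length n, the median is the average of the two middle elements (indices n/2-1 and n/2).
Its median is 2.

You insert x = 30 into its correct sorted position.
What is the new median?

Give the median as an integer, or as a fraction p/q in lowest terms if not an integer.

Old list (sorted, length 9): [-15, -11, -5, -1, 2, 6, 19, 24, 29]
Old median = 2
Insert x = 30
Old length odd (9). Middle was index 4 = 2.
New length even (10). New median = avg of two middle elements.
x = 30: 9 elements are < x, 0 elements are > x.
New sorted list: [-15, -11, -5, -1, 2, 6, 19, 24, 29, 30]
New median = 4

Answer: 4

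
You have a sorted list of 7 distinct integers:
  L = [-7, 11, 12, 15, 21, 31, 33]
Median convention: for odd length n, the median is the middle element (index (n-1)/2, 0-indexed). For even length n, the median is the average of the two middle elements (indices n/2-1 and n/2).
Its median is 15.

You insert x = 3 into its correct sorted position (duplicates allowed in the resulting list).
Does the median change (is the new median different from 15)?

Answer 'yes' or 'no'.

Answer: yes

Derivation:
Old median = 15
Insert x = 3
New median = 27/2
Changed? yes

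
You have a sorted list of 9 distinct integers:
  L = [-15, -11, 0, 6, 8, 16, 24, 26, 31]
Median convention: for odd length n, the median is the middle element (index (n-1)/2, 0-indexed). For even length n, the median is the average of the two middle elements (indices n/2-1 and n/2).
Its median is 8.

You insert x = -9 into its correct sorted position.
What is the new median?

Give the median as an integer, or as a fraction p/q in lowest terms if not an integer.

Old list (sorted, length 9): [-15, -11, 0, 6, 8, 16, 24, 26, 31]
Old median = 8
Insert x = -9
Old length odd (9). Middle was index 4 = 8.
New length even (10). New median = avg of two middle elements.
x = -9: 2 elements are < x, 7 elements are > x.
New sorted list: [-15, -11, -9, 0, 6, 8, 16, 24, 26, 31]
New median = 7

Answer: 7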